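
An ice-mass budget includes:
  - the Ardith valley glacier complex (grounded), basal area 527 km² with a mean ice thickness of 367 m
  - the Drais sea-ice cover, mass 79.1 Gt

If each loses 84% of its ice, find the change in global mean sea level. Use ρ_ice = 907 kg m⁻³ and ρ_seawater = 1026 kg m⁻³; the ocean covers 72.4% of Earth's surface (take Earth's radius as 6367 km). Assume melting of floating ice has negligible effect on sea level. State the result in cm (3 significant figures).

≈ 0.0389 cm

Ardith: ice volume = 527 km² × 367 m = 193.4 km³; 0.84 × 193.4 × (907/1026) = 143.6 km³ of water.
The Drais sea-ice cover is floating and already displaces its own weight of water, so its melt adds essentially nothing to sea level.
Total added water ≈ 1.436×10^11 m³ over 3.69×10^14 m² → Δh = 3.89×10^-4 m = 0.0389 cm.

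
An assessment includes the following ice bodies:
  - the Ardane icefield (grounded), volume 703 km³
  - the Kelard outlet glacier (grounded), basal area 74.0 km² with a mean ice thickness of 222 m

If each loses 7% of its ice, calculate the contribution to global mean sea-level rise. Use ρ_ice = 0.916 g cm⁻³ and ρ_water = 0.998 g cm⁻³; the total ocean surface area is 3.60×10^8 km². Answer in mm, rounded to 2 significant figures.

≈ 0.13 mm

Ardane: 0.07 × 703 km³ × (916/998) = 45.17 km³ of water.
Kelard: ice volume = 74.0 km² × 222 m = 16.43 km³; 0.07 × 16.43 × (916/998) = 1.055 km³ of water.
Total added water ≈ 4.622×10^10 m³ over 3.60×10^14 m² → Δh = 1.28×10^-4 m = 0.13 mm.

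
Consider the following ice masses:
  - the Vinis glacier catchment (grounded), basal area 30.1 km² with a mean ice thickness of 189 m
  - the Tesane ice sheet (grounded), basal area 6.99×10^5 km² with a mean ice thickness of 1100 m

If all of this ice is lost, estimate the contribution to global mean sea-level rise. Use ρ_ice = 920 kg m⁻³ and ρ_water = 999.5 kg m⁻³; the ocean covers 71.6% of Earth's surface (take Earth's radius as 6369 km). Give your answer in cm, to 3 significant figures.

≈ 194 cm

Vinis: ice volume = 30.1 km² × 189 m = 5.689 km³; 5.689 × (920/999.5) = 5.236 km³ of water.
Tesane: ice volume = 6.99×10^5 km² × 1100 m = 7.689×10^5 km³; 7.689×10^5 × (920/999.5) = 7.077×10^5 km³ of water.
Total added water ≈ 7.077×10^14 m³ over 3.65×10^14 m² → Δh = 1.94 m = 194 cm.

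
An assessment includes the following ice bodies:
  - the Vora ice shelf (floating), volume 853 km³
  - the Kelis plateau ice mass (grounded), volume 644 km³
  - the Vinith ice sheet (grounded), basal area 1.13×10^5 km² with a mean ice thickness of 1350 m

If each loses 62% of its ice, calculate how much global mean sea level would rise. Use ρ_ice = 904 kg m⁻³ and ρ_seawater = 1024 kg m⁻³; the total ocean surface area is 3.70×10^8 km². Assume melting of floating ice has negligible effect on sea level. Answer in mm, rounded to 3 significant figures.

≈ 227 mm

The Vora ice shelf is floating and already displaces its own weight of water, so its melt adds essentially nothing to sea level.
Kelis: 0.62 × 644 km³ × (904/1024) = 352.5 km³ of water.
Vinith: ice volume = 1.13×10^5 km² × 1350 m = 1.525×10^5 km³; 0.62 × 1.525×10^5 × (904/1024) = 8.350×10^4 km³ of water.
Total added water ≈ 8.385×10^13 m³ over 3.70×10^14 m² → Δh = 0.227 m = 227 mm.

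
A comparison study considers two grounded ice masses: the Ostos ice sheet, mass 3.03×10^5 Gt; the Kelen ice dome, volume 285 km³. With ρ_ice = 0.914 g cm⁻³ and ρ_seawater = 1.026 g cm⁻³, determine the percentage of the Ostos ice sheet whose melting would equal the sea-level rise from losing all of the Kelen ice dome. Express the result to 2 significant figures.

Equal sea-level rise means equal mass of meltwater, i.e. equal mass of ice lost.
Ice mass of Kelen: 2.605×10^14 kg; ice mass of Ostos: 3.030×10^17 kg.
Fraction required = 2.605×10^14 / 3.030×10^17 = 8.60×10^-4 → 0.086 %.

≈ 0.086 %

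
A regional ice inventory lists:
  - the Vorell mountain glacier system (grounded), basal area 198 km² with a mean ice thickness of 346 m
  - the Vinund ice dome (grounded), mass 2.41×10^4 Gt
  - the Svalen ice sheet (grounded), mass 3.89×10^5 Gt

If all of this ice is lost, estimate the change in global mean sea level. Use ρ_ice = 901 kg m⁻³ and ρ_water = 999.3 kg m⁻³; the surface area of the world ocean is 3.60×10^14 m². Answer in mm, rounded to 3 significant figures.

≈ 1150 mm

Vorell: ice volume = 198 km² × 346 m = 68.51 km³; 68.51 × (901/999.3) = 61.77 km³ of water.
Vinund: 2.41×10^4 Gt = 2.410×10^16 kg; dividing by ρ_w = 999.3 kg m⁻³ gives 2.412×10^13 m³ of water.
Svalen: 3.89×10^5 Gt = 3.890×10^17 kg; dividing by ρ_w = 999.3 kg m⁻³ gives 3.893×10^14 m³ of water.
Total added water ≈ 4.135×10^14 m³ over 3.60×10^14 m² → Δh = 1.15 m = 1150 mm.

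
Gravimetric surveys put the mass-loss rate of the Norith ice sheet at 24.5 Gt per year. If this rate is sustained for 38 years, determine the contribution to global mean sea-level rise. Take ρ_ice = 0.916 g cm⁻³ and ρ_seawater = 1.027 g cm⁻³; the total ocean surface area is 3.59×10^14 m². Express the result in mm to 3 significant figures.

≈ 2.53 mm

Total mass lost = 24.5 Gt/yr × 38 yr = 931.0 Gt = 9.310×10^14 kg.
ρ_w = 1.027 g cm⁻³ = 1027 kg m⁻³, so water volume = 9.310×10^14 / 1027 = 9.065×10^11 m³.
Δh = 9.065×10^11 / 3.59×10^14 = 2.53×10^-3 m = 2.53 mm.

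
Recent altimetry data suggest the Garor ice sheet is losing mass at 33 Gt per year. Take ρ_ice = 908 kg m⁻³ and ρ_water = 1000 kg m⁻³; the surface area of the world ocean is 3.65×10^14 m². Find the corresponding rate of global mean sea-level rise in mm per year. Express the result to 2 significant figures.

≈ 0.090 mm/yr

ρ_w = 1000 kg m⁻³. Annual water volume added = 33 Gt / ρ_w = 3.300×10^13 kg / 1000 kg m⁻³ = 3.300×10^10 m³.
Δh per year = 3.300×10^10 / 3.65×10^14 = 9.04×10^-5 m = 0.090 mm.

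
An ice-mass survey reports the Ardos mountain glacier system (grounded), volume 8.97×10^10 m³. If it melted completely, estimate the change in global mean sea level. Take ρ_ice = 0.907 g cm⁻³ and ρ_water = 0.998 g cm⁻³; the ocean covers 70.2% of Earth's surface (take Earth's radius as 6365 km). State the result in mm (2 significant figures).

Ardos: 8.97×10^10 m³ × (907/998) = 8.152×10^10 m³ of water.
Spread over 3.57×10^14 m² of ocean, Δh = 8.152×10^10 / 3.57×10^14 = 2.28×10^-4 m = 0.23 mm.

≈ 0.23 mm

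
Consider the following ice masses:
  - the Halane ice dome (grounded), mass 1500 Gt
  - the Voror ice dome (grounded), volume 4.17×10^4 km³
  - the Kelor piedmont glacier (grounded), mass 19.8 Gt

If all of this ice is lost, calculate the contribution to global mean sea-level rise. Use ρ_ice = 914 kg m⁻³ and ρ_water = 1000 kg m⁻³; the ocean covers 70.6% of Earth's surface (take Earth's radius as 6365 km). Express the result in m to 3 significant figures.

≈ 0.110 m

Halane: 1500 Gt = 1.500×10^15 kg; dividing by ρ_w = 1000 kg m⁻³ gives 1.500×10^12 m³ of water.
Voror: 4.17×10^4 km³ × (914/1000) = 3.811×10^4 km³ of water.
Kelor: 19.8 Gt = 1.980×10^13 kg; dividing by ρ_w = 1000 kg m⁻³ gives 1.980×10^10 m³ of water.
Total added water ≈ 3.963×10^13 m³ over 3.59×10^14 m² → Δh = 0.110 m.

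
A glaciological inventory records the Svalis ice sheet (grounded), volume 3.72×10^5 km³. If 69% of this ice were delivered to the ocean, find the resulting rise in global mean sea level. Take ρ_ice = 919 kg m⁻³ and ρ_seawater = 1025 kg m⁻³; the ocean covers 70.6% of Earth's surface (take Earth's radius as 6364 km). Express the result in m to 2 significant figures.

≈ 0.64 m

Svalis: 0.69 × 3.72×10^5 km³ × (919/1025) = 2.301×10^5 km³ of water.
Spread over 3.59×10^14 m² of ocean, Δh = 2.301×10^14 / 3.59×10^14 = 0.640 m.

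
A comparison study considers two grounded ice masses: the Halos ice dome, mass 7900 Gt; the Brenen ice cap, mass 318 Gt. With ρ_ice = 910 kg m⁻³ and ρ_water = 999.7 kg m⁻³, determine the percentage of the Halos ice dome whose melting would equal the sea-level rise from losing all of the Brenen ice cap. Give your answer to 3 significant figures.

≈ 4.03 %

Equal sea-level rise means equal mass of meltwater, i.e. equal mass of ice lost.
Ice mass of Brenen: 3.180×10^14 kg; ice mass of Halos: 7.900×10^15 kg.
Fraction required = 3.180×10^14 / 7.900×10^15 = 0.0403 → 4.03 %.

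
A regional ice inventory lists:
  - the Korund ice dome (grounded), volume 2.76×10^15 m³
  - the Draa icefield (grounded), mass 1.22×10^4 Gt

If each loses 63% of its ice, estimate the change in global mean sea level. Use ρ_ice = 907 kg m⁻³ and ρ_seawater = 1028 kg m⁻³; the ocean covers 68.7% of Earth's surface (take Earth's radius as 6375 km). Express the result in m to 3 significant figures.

Korund: 0.63 × 2.76×10^15 m³ × (907/1028) = 1.534×10^15 m³ of water.
Draa: 0.63 × 1.22×10^4 Gt = 7.686×10^15 kg; dividing by ρ_w = 1028 kg m⁻³ gives 7.477×10^12 m³ of water.
Total added water ≈ 1.542×10^15 m³ over 3.51×10^14 m² → Δh = 4.39 m.

≈ 4.39 m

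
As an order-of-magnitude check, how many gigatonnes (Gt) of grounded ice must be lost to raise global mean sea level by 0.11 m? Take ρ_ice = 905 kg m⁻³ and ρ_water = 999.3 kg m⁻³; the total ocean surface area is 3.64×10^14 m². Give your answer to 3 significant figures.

Required water volume = Δh × A = 0.11 m × 3.64×10^14 m² = 4.004×10^13 m³.
ρ_w = 999.3 kg m⁻³, so the mass of water = 4.004×10^13 m³ × 999.3 kg m⁻³ = 4.001×10^16 kg = 4.00×10^4 Gt (and the same mass of ice, by conservation).

≈ 4.00×10^4 Gt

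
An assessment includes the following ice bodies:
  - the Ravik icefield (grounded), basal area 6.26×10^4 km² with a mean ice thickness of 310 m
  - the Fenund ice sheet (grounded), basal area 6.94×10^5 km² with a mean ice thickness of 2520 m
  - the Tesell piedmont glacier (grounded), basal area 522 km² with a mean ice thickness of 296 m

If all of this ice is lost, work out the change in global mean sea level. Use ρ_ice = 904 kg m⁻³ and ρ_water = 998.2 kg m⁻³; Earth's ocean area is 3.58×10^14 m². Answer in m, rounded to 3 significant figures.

Ravik: ice volume = 6.26×10^4 km² × 310 m = 1.941×10^4 km³; 1.941×10^4 × (904/998.2) = 1.757×10^4 km³ of water.
Fenund: ice volume = 6.94×10^5 km² × 2520 m = 1.749×10^6 km³; 1.749×10^6 × (904/998.2) = 1.584×10^6 km³ of water.
Tesell: ice volume = 522 km² × 296 m = 154.5 km³; 154.5 × (904/998.2) = 139.9 km³ of water.
Total added water ≈ 1.602×10^15 m³ over 3.58×10^14 m² → Δh = 4.47 m.

≈ 4.47 m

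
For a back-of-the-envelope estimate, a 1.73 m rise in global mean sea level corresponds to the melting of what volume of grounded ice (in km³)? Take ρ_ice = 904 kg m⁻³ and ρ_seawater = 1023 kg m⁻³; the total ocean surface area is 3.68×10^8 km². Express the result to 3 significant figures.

Required water volume = Δh × A = 1.73 m × 3.68×10^14 m² = 6.366×10^14 m³ = 6.366×10^5 km³.
Ice volume = water volume × ρ_w/ρ_ice = 6.366×10^5 × 1023/904 = 7.20×10^5 km³.

≈ 7.20×10^5 km³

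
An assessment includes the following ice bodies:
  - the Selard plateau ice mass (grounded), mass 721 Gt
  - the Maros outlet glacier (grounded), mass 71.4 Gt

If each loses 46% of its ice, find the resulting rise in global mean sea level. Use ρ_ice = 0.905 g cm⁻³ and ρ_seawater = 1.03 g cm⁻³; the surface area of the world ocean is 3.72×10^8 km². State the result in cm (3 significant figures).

≈ 0.0951 cm

Selard: 0.46 × 721 Gt = 3.317×10^14 kg; dividing by ρ_w = 1.03 g cm⁻³ = 1030 kg m⁻³ gives 3.220×10^11 m³ of water.
Maros: 0.46 × 71.4 Gt = 3.284×10^13 kg; dividing by ρ_w = 1030 kg m⁻³ gives 3.189×10^10 m³ of water.
Total added water ≈ 3.539×10^11 m³ over 3.72×10^14 m² → Δh = 9.51×10^-4 m = 0.0951 cm.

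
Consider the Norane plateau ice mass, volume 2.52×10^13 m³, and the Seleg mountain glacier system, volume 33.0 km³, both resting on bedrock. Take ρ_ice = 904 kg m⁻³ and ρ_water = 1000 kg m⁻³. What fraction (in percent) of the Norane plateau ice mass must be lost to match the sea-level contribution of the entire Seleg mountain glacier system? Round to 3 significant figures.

Equal sea-level rise means equal mass of meltwater, i.e. equal mass of ice lost.
Ice mass of Seleg: 2.983×10^13 kg; ice mass of Norane: 2.278×10^16 kg.
Fraction required = 2.983×10^13 / 2.278×10^16 = 1.31×10^-3 → 0.131 %.

≈ 0.131 %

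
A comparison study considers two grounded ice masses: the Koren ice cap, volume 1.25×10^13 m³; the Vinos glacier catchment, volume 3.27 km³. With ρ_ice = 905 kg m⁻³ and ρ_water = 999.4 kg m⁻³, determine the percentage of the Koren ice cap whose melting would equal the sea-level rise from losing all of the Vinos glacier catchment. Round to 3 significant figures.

≈ 0.0262 %

Equal sea-level rise means equal mass of meltwater, i.e. equal mass of ice lost.
Ice mass of Vinos: 2.959×10^12 kg; ice mass of Koren: 1.131×10^16 kg.
Fraction required = 2.959×10^12 / 1.131×10^16 = 2.62×10^-4 → 0.0262 %.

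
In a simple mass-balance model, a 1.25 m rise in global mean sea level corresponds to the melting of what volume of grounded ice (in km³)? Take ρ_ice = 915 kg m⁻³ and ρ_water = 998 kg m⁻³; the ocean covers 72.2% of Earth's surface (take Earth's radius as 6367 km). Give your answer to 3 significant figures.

≈ 5.01×10^5 km³

Required water volume = Δh × A = 1.25 m × 3.68×10^14 m² = 4.598×10^14 m³ = 4.598×10^5 km³.
Ice volume = water volume × ρ_w/ρ_ice = 4.598×10^5 × 998/915 = 5.01×10^5 km³.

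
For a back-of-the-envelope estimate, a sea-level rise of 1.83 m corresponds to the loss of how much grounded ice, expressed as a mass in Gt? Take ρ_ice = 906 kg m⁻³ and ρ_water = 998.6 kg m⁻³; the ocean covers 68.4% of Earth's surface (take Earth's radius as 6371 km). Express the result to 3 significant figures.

Required water volume = Δh × A = 1.83 m × 3.49×10^14 m² = 6.385×10^14 m³.
ρ_w = 998.6 kg m⁻³, so the mass of water = 6.385×10^14 m³ × 998.6 kg m⁻³ = 6.376×10^17 kg = 6.38×10^5 Gt (and the same mass of ice, by conservation).

≈ 6.38×10^5 Gt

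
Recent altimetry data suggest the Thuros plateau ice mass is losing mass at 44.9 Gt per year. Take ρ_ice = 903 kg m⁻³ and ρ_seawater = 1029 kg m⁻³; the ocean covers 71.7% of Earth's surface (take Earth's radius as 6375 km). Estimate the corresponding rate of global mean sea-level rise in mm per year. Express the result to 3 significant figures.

≈ 0.119 mm/yr

ρ_w = 1029 kg m⁻³. Annual water volume added = 44.9 Gt / ρ_w = 4.490×10^13 kg / 1029 kg m⁻³ = 4.363×10^10 m³.
Δh per year = 4.363×10^10 / 3.66×10^14 = 1.19×10^-4 m = 0.119 mm.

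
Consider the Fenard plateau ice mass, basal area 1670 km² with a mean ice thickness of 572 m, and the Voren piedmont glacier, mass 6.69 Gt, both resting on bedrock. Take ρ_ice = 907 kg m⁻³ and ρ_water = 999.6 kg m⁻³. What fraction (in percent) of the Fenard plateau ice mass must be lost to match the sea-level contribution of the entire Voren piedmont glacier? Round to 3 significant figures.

Equal sea-level rise means equal mass of meltwater, i.e. equal mass of ice lost.
Ice mass of Voren: 6.690×10^12 kg; ice mass of Fenard: 8.664×10^14 kg.
Fraction required = 6.690×10^12 / 8.664×10^14 = 7.72×10^-3 → 0.772 %.

≈ 0.772 %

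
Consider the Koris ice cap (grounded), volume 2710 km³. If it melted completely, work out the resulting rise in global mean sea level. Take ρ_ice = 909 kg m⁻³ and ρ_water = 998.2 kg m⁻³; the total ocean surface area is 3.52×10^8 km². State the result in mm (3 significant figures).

Koris: 2710 km³ × (909/998.2) = 2468 km³ of water.
Spread over 3.52×10^14 m² of ocean, Δh = 2.468×10^12 / 3.52×10^14 = 7.01×10^-3 m = 7.01 mm.

≈ 7.01 mm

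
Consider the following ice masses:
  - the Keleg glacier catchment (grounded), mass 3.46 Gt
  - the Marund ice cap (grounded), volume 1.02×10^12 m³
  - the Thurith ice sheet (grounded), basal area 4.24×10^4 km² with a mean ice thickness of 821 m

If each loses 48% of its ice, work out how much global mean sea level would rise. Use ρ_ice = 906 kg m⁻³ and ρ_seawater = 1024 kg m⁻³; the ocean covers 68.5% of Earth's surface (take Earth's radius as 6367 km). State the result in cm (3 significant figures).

≈ 4.36 cm

Keleg: 0.48 × 3.46 Gt = 1.661×10^12 kg; dividing by ρ_w = 1024 kg m⁻³ gives 1.622×10^9 m³ of water.
Marund: 0.48 × 1.02×10^12 m³ × (906/1024) = 4.332×10^11 m³ of water.
Thurith: ice volume = 4.24×10^4 km² × 821 m = 3.481×10^4 km³; 0.48 × 3.481×10^4 × (906/1024) = 1.478×10^4 km³ of water.
Total added water ≈ 1.522×10^13 m³ over 3.49×10^14 m² → Δh = 0.0436 m = 4.36 cm.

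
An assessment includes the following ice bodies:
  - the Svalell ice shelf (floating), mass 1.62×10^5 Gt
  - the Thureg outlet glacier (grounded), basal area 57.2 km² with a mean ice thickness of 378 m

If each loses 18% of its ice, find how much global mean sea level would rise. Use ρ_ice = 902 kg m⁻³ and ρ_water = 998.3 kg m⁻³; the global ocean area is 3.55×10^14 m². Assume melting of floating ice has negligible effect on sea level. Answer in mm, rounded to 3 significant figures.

≈ 9.91×10^-3 mm

The Svalell ice shelf is floating and already displaces its own weight of water, so its melt adds essentially nothing to sea level.
Thureg: ice volume = 57.2 km² × 378 m = 21.62 km³; 0.18 × 21.62 × (902/998.3) = 3.516 km³ of water.
Total added water ≈ 3.516×10^9 m³ over 3.55×10^14 m² → Δh = 9.91×10^-6 m = 9.91×10^-3 mm.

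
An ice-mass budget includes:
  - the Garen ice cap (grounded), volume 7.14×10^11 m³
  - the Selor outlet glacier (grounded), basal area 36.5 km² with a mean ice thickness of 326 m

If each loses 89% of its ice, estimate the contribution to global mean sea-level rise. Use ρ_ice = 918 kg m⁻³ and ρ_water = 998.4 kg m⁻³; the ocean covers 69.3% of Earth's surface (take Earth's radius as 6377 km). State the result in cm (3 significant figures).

≈ 0.168 cm

Garen: 0.89 × 7.14×10^11 m³ × (918/998.4) = 5.843×10^11 m³ of water.
Selor: ice volume = 36.5 km² × 326 m = 11.90 km³; 0.89 × 11.90 × (918/998.4) = 9.737 km³ of water.
Total added water ≈ 5.940×10^11 m³ over 3.54×10^14 m² → Δh = 1.68×10^-3 m = 0.168 cm.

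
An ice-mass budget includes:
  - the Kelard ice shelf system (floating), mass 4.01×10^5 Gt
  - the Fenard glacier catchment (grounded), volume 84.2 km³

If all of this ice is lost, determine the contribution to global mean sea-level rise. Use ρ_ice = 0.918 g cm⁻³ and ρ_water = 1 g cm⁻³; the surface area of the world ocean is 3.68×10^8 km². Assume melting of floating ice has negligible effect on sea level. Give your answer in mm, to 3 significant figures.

≈ 0.210 mm

The Kelard ice shelf system is floating and already displaces its own weight of water, so its melt adds essentially nothing to sea level.
Fenard: 84.2 km³ × (918/1000) = 77.30 km³ of water.
Total added water ≈ 7.730×10^10 m³ over 3.68×10^14 m² → Δh = 2.10×10^-4 m = 0.210 mm.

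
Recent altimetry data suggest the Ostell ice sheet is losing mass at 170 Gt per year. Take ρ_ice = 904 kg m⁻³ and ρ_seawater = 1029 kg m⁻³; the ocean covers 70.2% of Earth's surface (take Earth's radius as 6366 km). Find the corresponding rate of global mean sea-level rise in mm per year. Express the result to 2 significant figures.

≈ 0.46 mm/yr

ρ_w = 1029 kg m⁻³. Annual water volume added = 170 Gt / ρ_w = 1.700×10^14 kg / 1029 kg m⁻³ = 1.652×10^11 m³.
Δh per year = 1.652×10^11 / 3.58×10^14 = 4.62×10^-4 m = 0.46 mm.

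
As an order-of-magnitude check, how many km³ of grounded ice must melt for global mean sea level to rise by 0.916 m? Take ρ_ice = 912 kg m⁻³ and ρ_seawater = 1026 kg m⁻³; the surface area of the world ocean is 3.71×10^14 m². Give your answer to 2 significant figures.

Required water volume = Δh × A = 0.916 m × 3.71×10^14 m² = 3.398×10^14 m³ = 3.398×10^5 km³.
Ice volume = water volume × ρ_w/ρ_ice = 3.398×10^5 × 1026/912 = 3.8×10^5 km³.

≈ 3.8×10^5 km³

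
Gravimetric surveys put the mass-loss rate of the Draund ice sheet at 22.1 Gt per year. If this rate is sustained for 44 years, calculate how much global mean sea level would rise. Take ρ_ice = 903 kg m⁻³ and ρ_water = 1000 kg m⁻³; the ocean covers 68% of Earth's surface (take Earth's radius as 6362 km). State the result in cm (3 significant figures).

≈ 0.281 cm

Total mass lost = 22.1 Gt/yr × 44 yr = 972.4 Gt = 9.724×10^14 kg.
ρ_w = 1000 kg m⁻³, so water volume = 9.724×10^14 / 1000 = 9.724×10^11 m³.
Δh = 9.724×10^11 / 3.46×10^14 = 2.81×10^-3 m = 0.281 cm.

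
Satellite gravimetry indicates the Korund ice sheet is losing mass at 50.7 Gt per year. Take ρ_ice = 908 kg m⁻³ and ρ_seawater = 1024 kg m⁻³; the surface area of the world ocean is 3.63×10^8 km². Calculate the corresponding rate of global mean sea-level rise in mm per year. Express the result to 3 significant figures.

ρ_w = 1024 kg m⁻³. Annual water volume added = 50.7 Gt / ρ_w = 5.070×10^13 kg / 1024 kg m⁻³ = 4.951×10^10 m³.
Δh per year = 4.951×10^10 / 3.63×10^14 = 1.36×10^-4 m = 0.136 mm.

≈ 0.136 mm/yr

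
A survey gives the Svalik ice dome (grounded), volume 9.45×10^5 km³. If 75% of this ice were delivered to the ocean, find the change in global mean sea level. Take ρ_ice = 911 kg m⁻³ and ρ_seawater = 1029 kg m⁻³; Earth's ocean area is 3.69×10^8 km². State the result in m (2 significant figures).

≈ 1.7 m

Svalik: 0.75 × 9.45×10^5 km³ × (911/1029) = 6.275×10^5 km³ of water.
Spread over 3.69×10^14 m² of ocean, Δh = 6.275×10^14 / 3.69×10^14 = 1.70 m.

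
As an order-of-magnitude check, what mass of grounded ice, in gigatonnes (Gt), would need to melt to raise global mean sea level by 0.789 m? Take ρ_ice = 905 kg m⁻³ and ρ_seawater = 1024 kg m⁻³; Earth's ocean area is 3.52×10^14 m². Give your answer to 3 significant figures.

Required water volume = Δh × A = 0.789 m × 3.52×10^14 m² = 2.777×10^14 m³.
ρ_w = 1024 kg m⁻³, so the mass of water = 2.777×10^14 m³ × 1024 kg m⁻³ = 2.844×10^17 kg = 2.84×10^5 Gt (and the same mass of ice, by conservation).

≈ 2.84×10^5 Gt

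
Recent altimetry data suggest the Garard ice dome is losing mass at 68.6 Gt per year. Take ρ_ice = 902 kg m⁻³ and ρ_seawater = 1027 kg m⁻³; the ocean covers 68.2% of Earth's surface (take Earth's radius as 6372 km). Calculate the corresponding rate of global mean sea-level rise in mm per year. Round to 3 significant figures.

≈ 0.192 mm/yr

ρ_w = 1027 kg m⁻³. Annual water volume added = 68.6 Gt / ρ_w = 6.860×10^13 kg / 1027 kg m⁻³ = 6.680×10^10 m³.
Δh per year = 6.680×10^10 / 3.48×10^14 = 1.92×10^-4 m = 0.192 mm.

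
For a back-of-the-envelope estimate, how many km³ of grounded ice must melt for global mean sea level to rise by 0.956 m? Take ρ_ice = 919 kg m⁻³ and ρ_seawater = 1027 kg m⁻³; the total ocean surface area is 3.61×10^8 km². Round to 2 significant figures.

≈ 3.9×10^5 km³

Required water volume = Δh × A = 0.956 m × 3.61×10^14 m² = 3.451×10^14 m³ = 3.451×10^5 km³.
Ice volume = water volume × ρ_w/ρ_ice = 3.451×10^5 × 1027/919 = 3.9×10^5 km³.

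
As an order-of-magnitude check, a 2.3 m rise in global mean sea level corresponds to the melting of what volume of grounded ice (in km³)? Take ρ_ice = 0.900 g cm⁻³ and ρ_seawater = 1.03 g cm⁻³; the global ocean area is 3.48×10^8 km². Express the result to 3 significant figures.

Required water volume = Δh × A = 2.3 m × 3.48×10^14 m² = 8.004×10^14 m³ = 8.004×10^5 km³.
Ice volume = water volume × ρ_w/ρ_ice = 8.004×10^5 × 1030/900 = 9.16×10^5 km³.

≈ 9.16×10^5 km³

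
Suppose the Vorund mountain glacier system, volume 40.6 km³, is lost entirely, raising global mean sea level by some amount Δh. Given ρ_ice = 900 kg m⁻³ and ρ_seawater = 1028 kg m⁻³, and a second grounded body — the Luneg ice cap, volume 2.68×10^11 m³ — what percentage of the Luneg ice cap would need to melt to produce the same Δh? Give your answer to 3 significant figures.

Equal sea-level rise means equal mass of meltwater, i.e. equal mass of ice lost.
Ice mass of Vorund: 3.654×10^13 kg; ice mass of Luneg: 2.412×10^14 kg.
Fraction required = 3.654×10^13 / 2.412×10^14 = 0.151 → 15.1 %.

≈ 15.1 %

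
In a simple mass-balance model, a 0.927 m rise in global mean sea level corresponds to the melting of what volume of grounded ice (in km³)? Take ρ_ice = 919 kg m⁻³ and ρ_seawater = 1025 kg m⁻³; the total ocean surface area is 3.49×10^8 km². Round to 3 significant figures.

≈ 3.61×10^5 km³

Required water volume = Δh × A = 0.927 m × 3.49×10^14 m² = 3.235×10^14 m³ = 3.235×10^5 km³.
Ice volume = water volume × ρ_w/ρ_ice = 3.235×10^5 × 1025/919 = 3.61×10^5 km³.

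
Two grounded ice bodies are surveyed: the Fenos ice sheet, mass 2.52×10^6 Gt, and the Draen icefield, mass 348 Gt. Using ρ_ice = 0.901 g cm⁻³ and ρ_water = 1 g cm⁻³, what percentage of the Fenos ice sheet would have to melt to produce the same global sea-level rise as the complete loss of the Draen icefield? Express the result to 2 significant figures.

Equal sea-level rise means equal mass of meltwater, i.e. equal mass of ice lost.
Ice mass of Draen: 3.480×10^14 kg; ice mass of Fenos: 2.520×10^18 kg.
Fraction required = 3.480×10^14 / 2.520×10^18 = 1.38×10^-4 → 0.014 %.

≈ 0.014 %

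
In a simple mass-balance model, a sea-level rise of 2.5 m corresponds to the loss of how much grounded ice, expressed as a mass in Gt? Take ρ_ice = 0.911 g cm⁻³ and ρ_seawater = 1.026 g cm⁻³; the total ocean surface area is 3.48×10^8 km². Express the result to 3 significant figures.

Required water volume = Δh × A = 2.5 m × 3.48×10^14 m² = 8.700×10^14 m³.
ρ_w = 1.026 g cm⁻³ = 1026 kg m⁻³, so the mass of water = 8.700×10^14 m³ × 1026 kg m⁻³ = 8.926×10^17 kg = 8.93×10^5 Gt (and the same mass of ice, by conservation).

≈ 8.93×10^5 Gt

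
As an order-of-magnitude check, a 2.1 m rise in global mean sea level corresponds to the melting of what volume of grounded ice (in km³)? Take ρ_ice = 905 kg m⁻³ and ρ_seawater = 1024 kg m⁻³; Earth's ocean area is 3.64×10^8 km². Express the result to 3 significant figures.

≈ 8.65×10^5 km³

Required water volume = Δh × A = 2.1 m × 3.64×10^14 m² = 7.644×10^14 m³ = 7.644×10^5 km³.
Ice volume = water volume × ρ_w/ρ_ice = 7.644×10^5 × 1024/905 = 8.65×10^5 km³.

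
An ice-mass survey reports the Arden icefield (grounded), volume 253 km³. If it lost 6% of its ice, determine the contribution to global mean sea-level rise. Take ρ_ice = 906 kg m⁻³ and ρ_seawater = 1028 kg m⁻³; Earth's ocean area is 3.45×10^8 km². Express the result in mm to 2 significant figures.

≈ 0.039 mm

Arden: 0.06 × 253 km³ × (906/1028) = 13.38 km³ of water.
Spread over 3.45×10^14 m² of ocean, Δh = 1.338×10^10 / 3.45×10^14 = 3.88×10^-5 m = 0.039 mm.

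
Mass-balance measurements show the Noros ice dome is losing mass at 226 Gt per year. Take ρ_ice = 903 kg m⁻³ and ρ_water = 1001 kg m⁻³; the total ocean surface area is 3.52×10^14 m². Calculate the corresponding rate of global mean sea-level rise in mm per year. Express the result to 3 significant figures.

ρ_w = 1001 kg m⁻³. Annual water volume added = 226 Gt / ρ_w = 2.260×10^14 kg / 1001 kg m⁻³ = 2.258×10^11 m³.
Δh per year = 2.258×10^11 / 3.52×10^14 = 6.41×10^-4 m = 0.641 mm.

≈ 0.641 mm/yr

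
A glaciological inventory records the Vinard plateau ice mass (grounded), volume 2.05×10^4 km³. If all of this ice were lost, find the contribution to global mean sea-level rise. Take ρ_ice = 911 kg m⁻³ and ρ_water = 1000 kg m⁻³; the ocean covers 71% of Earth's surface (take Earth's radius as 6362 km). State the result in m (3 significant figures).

≈ 0.0517 m

Vinard: 2.05×10^4 km³ × (911/1000) = 1.868×10^4 km³ of water.
Spread over 3.61×10^14 m² of ocean, Δh = 1.868×10^13 / 3.61×10^14 = 0.0517 m.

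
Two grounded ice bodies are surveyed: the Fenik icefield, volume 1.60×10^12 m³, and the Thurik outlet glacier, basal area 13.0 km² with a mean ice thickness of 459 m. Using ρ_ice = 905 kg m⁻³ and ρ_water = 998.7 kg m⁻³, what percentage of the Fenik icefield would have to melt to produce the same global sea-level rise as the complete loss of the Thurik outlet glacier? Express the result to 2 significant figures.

≈ 0.37 %

Equal sea-level rise means equal mass of meltwater, i.e. equal mass of ice lost.
Ice mass of Thurik: 5.400×10^12 kg; ice mass of Fenik: 1.448×10^15 kg.
Fraction required = 5.400×10^12 / 1.448×10^15 = 3.73×10^-3 → 0.37 %.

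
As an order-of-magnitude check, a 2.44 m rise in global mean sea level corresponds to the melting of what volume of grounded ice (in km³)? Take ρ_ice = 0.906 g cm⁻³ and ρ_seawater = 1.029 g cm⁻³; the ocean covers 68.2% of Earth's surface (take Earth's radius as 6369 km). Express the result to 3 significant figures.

≈ 9.63×10^5 km³

Required water volume = Δh × A = 2.44 m × 3.48×10^14 m² = 8.483×10^14 m³ = 8.483×10^5 km³.
Ice volume = water volume × ρ_w/ρ_ice = 8.483×10^5 × 1029/906 = 9.63×10^5 km³.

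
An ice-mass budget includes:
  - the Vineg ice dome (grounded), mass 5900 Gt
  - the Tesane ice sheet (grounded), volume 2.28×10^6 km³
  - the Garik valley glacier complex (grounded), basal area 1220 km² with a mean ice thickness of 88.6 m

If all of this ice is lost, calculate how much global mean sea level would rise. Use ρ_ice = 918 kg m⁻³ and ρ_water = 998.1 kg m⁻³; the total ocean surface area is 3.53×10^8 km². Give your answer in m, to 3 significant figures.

≈ 5.96 m

Vineg: 5900 Gt = 5.900×10^15 kg; dividing by ρ_w = 998.1 kg m⁻³ gives 5.911×10^12 m³ of water.
Tesane: 2.28×10^6 km³ × (918/998.1) = 2.097×10^6 km³ of water.
Garik: ice volume = 1220 km² × 88.6 m = 108.1 km³; 108.1 × (918/998.1) = 99.42 km³ of water.
Total added water ≈ 2.103×10^15 m³ over 3.53×10^14 m² → Δh = 5.96 m.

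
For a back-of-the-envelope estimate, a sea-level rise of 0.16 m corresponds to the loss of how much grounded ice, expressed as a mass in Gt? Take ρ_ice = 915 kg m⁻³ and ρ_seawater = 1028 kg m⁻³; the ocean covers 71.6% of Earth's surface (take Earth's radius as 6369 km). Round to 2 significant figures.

≈ 6.0×10^4 Gt

Required water volume = Δh × A = 0.16 m × 3.65×10^14 m² = 5.840×10^13 m³.
ρ_w = 1028 kg m⁻³, so the mass of water = 5.840×10^13 m³ × 1028 kg m⁻³ = 6.003×10^16 kg = 6.0×10^4 Gt (and the same mass of ice, by conservation).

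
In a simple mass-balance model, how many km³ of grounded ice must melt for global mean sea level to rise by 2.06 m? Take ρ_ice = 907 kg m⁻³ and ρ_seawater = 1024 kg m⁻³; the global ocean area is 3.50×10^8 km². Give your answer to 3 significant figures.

≈ 8.14×10^5 km³

Required water volume = Δh × A = 2.06 m × 3.50×10^14 m² = 7.210×10^14 m³ = 7.210×10^5 km³.
Ice volume = water volume × ρ_w/ρ_ice = 7.210×10^5 × 1024/907 = 8.14×10^5 km³.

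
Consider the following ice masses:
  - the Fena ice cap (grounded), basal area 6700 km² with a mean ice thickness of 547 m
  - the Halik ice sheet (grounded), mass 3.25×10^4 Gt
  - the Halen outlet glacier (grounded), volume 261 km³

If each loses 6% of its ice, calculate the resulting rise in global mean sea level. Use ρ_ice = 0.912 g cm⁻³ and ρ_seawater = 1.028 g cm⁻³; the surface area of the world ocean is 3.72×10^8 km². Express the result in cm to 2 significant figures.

≈ 0.57 cm

Fena: ice volume = 6700 km² × 547 m = 3665 km³; 0.06 × 3665 × (912/1028) = 195.1 km³ of water.
Halik: 0.06 × 3.25×10^4 Gt = 1.950×10^15 kg; dividing by ρ_w = 1.028 g cm⁻³ = 1028 kg m⁻³ gives 1.897×10^12 m³ of water.
Halen: 0.06 × 261 km³ × (912/1028) = 13.89 km³ of water.
Total added water ≈ 2.106×10^12 m³ over 3.72×10^14 m² → Δh = 5.66×10^-3 m = 0.57 cm.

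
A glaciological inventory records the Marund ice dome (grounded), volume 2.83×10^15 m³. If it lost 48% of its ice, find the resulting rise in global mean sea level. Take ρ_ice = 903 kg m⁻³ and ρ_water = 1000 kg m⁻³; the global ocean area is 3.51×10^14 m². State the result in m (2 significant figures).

Marund: 0.48 × 2.83×10^15 m³ × (903/1000) = 1.227×10^15 m³ of water.
Spread over 3.51×10^14 m² of ocean, Δh = 1.227×10^15 / 3.51×10^14 = 3.49 m.

≈ 3.5 m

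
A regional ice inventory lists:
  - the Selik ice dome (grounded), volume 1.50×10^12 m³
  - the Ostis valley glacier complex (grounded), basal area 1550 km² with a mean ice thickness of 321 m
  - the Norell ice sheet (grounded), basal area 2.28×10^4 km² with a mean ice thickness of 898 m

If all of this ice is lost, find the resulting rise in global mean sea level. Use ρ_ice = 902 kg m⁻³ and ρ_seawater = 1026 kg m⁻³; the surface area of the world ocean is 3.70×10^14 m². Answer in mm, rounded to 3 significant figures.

Selik: 1.50×10^12 m³ × (902/1026) = 1.319×10^12 m³ of water.
Ostis: ice volume = 1550 km² × 321 m = 497.6 km³; 497.6 × (902/1026) = 437.4 km³ of water.
Norell: ice volume = 2.28×10^4 km² × 898 m = 2.047×10^4 km³; 2.047×10^4 × (902/1026) = 1.800×10^4 km³ of water.
Total added water ≈ 1.976×10^13 m³ over 3.70×10^14 m² → Δh = 0.0534 m = 53.4 mm.

≈ 53.4 mm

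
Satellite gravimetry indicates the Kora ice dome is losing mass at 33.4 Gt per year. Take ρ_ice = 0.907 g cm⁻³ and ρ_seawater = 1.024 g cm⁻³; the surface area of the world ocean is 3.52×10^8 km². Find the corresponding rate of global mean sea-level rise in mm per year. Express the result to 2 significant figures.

ρ_w = 1.024 g cm⁻³ = 1024 kg m⁻³. Annual water volume added = 33.4 Gt / ρ_w = 3.340×10^13 kg / 1024 kg m⁻³ = 3.262×10^10 m³.
Δh per year = 3.262×10^10 / 3.52×10^14 = 9.27×10^-5 m = 0.093 mm.

≈ 0.093 mm/yr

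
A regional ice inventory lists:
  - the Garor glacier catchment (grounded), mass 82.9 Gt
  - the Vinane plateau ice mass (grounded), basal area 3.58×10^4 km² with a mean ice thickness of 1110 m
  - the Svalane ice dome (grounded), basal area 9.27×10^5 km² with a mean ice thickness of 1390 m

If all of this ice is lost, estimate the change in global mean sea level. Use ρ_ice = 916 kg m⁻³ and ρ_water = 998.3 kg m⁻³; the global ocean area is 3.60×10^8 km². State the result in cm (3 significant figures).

≈ 339 cm

Garor: 82.9 Gt = 8.290×10^13 kg; dividing by ρ_w = 998.3 kg m⁻³ gives 8.304×10^10 m³ of water.
Vinane: ice volume = 3.58×10^4 km² × 1110 m = 3.974×10^4 km³; 3.974×10^4 × (916/998.3) = 3.646×10^4 km³ of water.
Svalane: ice volume = 9.27×10^5 km² × 1390 m = 1.289×10^6 km³; 1.289×10^6 × (916/998.3) = 1.182×10^6 km³ of water.
Total added water ≈ 1.219×10^15 m³ over 3.60×10^14 m² → Δh = 3.39 m = 339 cm.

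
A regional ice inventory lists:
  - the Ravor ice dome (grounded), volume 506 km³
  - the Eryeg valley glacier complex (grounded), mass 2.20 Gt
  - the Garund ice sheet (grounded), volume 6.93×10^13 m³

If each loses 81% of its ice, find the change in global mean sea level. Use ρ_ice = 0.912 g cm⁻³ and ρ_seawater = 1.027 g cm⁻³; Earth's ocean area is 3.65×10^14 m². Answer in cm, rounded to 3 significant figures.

Ravor: 0.81 × 506 km³ × (912/1027) = 364.0 km³ of water.
Eryeg: 0.81 × 2.20 Gt = 1.782×10^12 kg; dividing by ρ_w = 1.027 g cm⁻³ = 1027 kg m⁻³ gives 1.735×10^9 m³ of water.
Garund: 0.81 × 6.93×10^13 m³ × (912/1027) = 4.985×10^13 m³ of water.
Total added water ≈ 5.021×10^13 m³ over 3.65×10^14 m² → Δh = 0.138 m = 13.8 cm.

≈ 13.8 cm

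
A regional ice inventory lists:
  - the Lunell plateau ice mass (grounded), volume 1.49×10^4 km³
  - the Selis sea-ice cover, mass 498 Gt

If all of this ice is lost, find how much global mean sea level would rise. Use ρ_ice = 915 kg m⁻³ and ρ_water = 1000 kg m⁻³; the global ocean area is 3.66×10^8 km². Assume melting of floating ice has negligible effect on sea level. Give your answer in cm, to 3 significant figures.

≈ 3.72 cm

Lunell: 1.49×10^4 km³ × (915/1000) = 1.363×10^4 km³ of water.
The Selis sea-ice cover is floating and already displaces its own weight of water, so its melt adds essentially nothing to sea level.
Total added water ≈ 1.363×10^13 m³ over 3.66×10^14 m² → Δh = 0.0372 m = 3.72 cm.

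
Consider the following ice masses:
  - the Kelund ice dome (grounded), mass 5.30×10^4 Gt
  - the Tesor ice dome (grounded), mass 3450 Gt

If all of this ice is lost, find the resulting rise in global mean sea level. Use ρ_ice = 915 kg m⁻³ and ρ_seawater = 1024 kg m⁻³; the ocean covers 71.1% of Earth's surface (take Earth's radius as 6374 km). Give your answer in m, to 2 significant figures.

≈ 0.15 m

Kelund: 5.30×10^4 Gt = 5.300×10^16 kg; dividing by ρ_w = 1024 kg m⁻³ gives 5.176×10^13 m³ of water.
Tesor: 3450 Gt = 3.450×10^15 kg; dividing by ρ_w = 1024 kg m⁻³ gives 3.369×10^12 m³ of water.
Total added water ≈ 5.513×10^13 m³ over 3.63×10^14 m² → Δh = 0.152 m.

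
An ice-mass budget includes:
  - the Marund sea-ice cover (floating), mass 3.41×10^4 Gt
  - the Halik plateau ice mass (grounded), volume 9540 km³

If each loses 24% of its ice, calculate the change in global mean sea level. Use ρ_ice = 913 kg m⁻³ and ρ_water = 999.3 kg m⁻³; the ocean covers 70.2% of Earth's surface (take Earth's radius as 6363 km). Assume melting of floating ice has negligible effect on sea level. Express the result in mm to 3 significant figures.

The Marund sea-ice cover is floating and already displaces its own weight of water, so its melt adds essentially nothing to sea level.
Halik: 0.24 × 9540 km³ × (913/999.3) = 2092 km³ of water.
Total added water ≈ 2.092×10^12 m³ over 3.57×10^14 m² → Δh = 5.86×10^-3 m = 5.86 mm.

≈ 5.86 mm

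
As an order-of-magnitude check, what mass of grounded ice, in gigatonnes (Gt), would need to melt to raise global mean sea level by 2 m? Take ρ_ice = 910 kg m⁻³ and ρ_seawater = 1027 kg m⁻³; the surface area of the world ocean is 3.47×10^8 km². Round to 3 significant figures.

≈ 7.13×10^5 Gt

Required water volume = Δh × A = 2 m × 3.47×10^14 m² = 6.940×10^14 m³.
ρ_w = 1027 kg m⁻³, so the mass of water = 6.940×10^14 m³ × 1027 kg m⁻³ = 7.127×10^17 kg = 7.13×10^5 Gt (and the same mass of ice, by conservation).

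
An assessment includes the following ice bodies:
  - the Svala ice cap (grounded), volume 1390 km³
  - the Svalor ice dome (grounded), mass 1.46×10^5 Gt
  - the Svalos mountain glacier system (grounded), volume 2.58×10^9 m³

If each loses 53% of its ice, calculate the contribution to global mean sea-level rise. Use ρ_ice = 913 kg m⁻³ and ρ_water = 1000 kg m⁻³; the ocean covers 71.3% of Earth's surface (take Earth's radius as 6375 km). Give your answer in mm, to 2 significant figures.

≈ 210 mm

Svala: 0.53 × 1390 km³ × (913/1000) = 672.6 km³ of water.
Svalor: 0.53 × 1.46×10^5 Gt = 7.738×10^16 kg; dividing by ρ_w = 1000 kg m⁻³ gives 7.738×10^13 m³ of water.
Svalos: 0.53 × 2.58×10^9 m³ × (913/1000) = 1.248×10^9 m³ of water.
Total added water ≈ 7.805×10^13 m³ over 3.64×10^14 m² → Δh = 0.214 m = 210 mm.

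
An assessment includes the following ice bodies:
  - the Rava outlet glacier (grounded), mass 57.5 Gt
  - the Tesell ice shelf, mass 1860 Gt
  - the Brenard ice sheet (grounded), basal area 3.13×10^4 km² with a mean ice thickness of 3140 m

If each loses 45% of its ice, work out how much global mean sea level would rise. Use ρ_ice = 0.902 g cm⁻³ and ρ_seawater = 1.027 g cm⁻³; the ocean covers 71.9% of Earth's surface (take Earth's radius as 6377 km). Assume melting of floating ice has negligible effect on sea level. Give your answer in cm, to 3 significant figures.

Rava: 0.45 × 57.5 Gt = 2.588×10^13 kg; dividing by ρ_w = 1.027 g cm⁻³ = 1027 kg m⁻³ gives 2.519×10^10 m³ of water.
The Tesell ice shelf is floating and already displaces its own weight of water, so its melt adds essentially nothing to sea level.
Brenard: ice volume = 3.13×10^4 km² × 3140 m = 9.828×10^4 km³; 0.45 × 9.828×10^4 × (902/1027) = 3.884×10^4 km³ of water.
Total added water ≈ 3.887×10^13 m³ over 3.67×10^14 m² → Δh = 0.106 m = 10.6 cm.

≈ 10.6 cm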